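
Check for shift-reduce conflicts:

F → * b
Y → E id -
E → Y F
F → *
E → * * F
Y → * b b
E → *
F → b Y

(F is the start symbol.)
Yes — I1: [F → * .] vs [F → * . b]; I4: [E → * .] vs [E → * . * F]; I6: [F → b Y .] vs [F → . *]

A shift-reduce conflict occurs when an LR(0) state has both:
  - a complete (reduce) item [A → α .] (dot at the end), and
  - a shift item [B → β . c γ] (dot before a terminal).

Augment with F' → F and build the canonical LR(0) collection (I0 = CLOSURE({[F' → . F]}), then GOTO on every symbol after a dot until no new states appear). It has 15 states:
  I0: { [F → . * b], [F → . *], [F → . b Y], [F' → . F] }  — shift
  I1: { [F → * . b], [F → * .] }  — shift, reduce
  I2: { [F' → F .] }  — accept
  I3: { [E → . * * F], [E → . *], [E → . Y F], [F → b . Y], [Y → . * b b], [Y → . E id -] }  — shift
  I4: { [E → * . * F], [E → * .], [Y → * . b b] }  — shift, reduce
  I5: { [Y → E . id -] }  — shift
  I6: { [E → Y . F], [F → . * b], [F → . *], [F → . b Y], [F → b Y .] }  — shift, reduce
  I7: { [E → Y F .] }  — reduce
  I8: { [Y → E id . -] }  — shift
  I9: { [Y → E id - .] }  — reduce
  I10: { [E → * * . F], [F → . * b], [F → . *], [F → . b Y] }  — shift
  I11: { [Y → * b . b] }  — shift
  I12: { [Y → * b b .] }  — reduce
  I13: { [E → * * F .] }  — reduce
  I14: { [F → * b .] }  — reduce

I1 contains reduce item [F → * .] and shift item [F → * . b] — shift-reduce conflict.
I4 contains reduce item [E → * .] and shift items [E → * . * F], [Y → * . b b] — shift-reduce conflict.
I6 contains reduce item [F → b Y .] and shift items [F → . *], [F → . * b], [F → . b Y] — shift-reduce conflict.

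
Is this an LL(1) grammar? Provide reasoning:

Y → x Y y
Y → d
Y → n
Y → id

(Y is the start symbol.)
For Y:
  PREDICT(Y → x Y y) = { 'x' }
  PREDICT(Y → d) = { 'd' }
  PREDICT(Y → n) = { 'n' }
  PREDICT(Y → id) = { 'id' }

All predict sets are disjoint. The grammar IS LL(1).

Answer: Yes, the grammar is LL(1).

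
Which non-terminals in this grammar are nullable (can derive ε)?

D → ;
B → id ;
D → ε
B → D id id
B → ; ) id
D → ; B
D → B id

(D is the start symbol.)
ε-productions: D → ε
So D is immediately nullable.
No further non-terminal can be added: every production for the remaining non-terminals contains a terminal or a non-nullable non-terminal.
Nullable = { 'D' }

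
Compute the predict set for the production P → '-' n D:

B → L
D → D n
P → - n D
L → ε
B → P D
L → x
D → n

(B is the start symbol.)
{ '-' }

PREDICT(P → '-' n D) = (FIRST(RHS) \ {ε}) ∪ (FOLLOW(P) if ε ∈ FIRST(RHS), i.e. RHS ⇒* ε)
FIRST('-' n D) = { '-' }
ε ∉ FIRST('-' n D), so FOLLOW(P) is not added.
PREDICT(P → '-' n D) = { '-' }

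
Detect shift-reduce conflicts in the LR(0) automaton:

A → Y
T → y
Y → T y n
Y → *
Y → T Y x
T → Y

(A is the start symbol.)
Yes — I6: [T → Y .] vs [Y → T Y . x]; I7: [T → y .] vs [Y → T y . n]

Augment with A' → A and build the canonical LR(0) collection (I0 = CLOSURE({[A' → . A]}), then GOTO on every symbol after a dot until no new states appear). It has 10 states:
  I0: { [A → . Y], [A' → . A], [T → . Y], [T → . y], [Y → . *], [Y → . T Y x], [Y → . T y n] }  — shift
  I1: { [Y → * .] }  — reduce
  I2: { [A' → A .] }  — accept
  I3: { [T → . Y], [T → . y], [Y → . *], [Y → . T Y x], [Y → . T y n], [Y → T . Y x], [Y → T . y n] }  — shift
  I4: { [A → Y .], [T → Y .] }  — 2 reduces
  I5: { [T → y .] }  — reduce
  I6: { [T → Y .], [Y → T Y . x] }  — shift, reduce
  I7: { [T → y .], [Y → T y . n] }  — shift, reduce
  I8: { [Y → T y n .] }  — reduce
  I9: { [Y → T Y x .] }  — reduce

I6 contains reduce item [T → Y .] and shift item [Y → T Y . x] — shift-reduce conflict.
I7 contains reduce item [T → y .] and shift item [Y → T y . n] — shift-reduce conflict.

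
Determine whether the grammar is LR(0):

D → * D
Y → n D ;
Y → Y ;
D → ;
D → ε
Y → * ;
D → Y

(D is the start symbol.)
No. Shift-reduce conflict between [D → .] and [D → . * D]

Augment with D' → D and build the canonical LR(0) collection (I0 = CLOSURE({[D' → . D]}), then GOTO on every symbol after a dot until no new states appear). It has 11 states:
  I0: { [D → . * D], [D → . ;], [D → . Y], [D → .], [D' → . D], [Y → . * ;], [Y → . Y ;], [Y → . n D ;] }  — shift, reduce
  I1: { [D → * . D], [D → . * D], [D → . ;], [D → . Y], [D → .], [Y → * . ;], [Y → . * ;], [Y → . Y ;], [Y → . n D ;] }  — shift, reduce
  I2: { [D → ; .] }  — reduce
  I3: { [D' → D .] }  — accept
  I4: { [D → Y .], [Y → Y . ;] }  — shift, reduce
  I5: { [D → . * D], [D → . ;], [D → . Y], [D → .], [Y → . * ;], [Y → . Y ;], [Y → . n D ;], [Y → n . D ;] }  — shift, reduce
  I6: { [Y → n D . ;] }  — shift
  I7: { [Y → n D ; .] }  — reduce
  I8: { [Y → Y ; .] }  — reduce
  I9: { [D → ; .], [Y → * ; .] }  — 2 reduces
  I10: { [D → * D .] }  — reduce

Conflict in state I0:
  Shift-reduce conflict between [D → .] and [D → . * D]
So the grammar is NOT LR(0).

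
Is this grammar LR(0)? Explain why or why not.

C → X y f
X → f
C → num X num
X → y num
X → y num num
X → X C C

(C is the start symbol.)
No. Shift-reduce conflict between [X → y num .] and [X → y num . num]

Augment with C' → C and build the canonical LR(0) collection (I0 = CLOSURE({[C' → . C]}), then GOTO on every symbol after a dot until no new states appear). It has 14 states:
  I0: { [C → . X y f], [C → . num X num], [C' → . C], [X → . X C C], [X → . f], [X → . y num num], [X → . y num] }  — shift
  I1: { [C' → C .] }  — accept
  I2: { [C → . X y f], [C → . num X num], [C → X . y f], [X → . X C C], [X → . f], [X → . y num num], [X → . y num], [X → X . C C] }  — shift
  I3: { [X → f .] }  — reduce
  I4: { [C → num . X num], [X → . X C C], [X → . f], [X → . y num num], [X → . y num] }  — shift
  I5: { [X → y . num num], [X → y . num] }  — shift
  I6: { [X → y num . num], [X → y num .] }  — shift, reduce
  I7: { [X → y num num .] }  — reduce
  I8: { [C → . X y f], [C → . num X num], [C → num X . num], [X → . X C C], [X → . f], [X → . y num num], [X → . y num], [X → X . C C] }  — shift
  I9: { [C → . X y f], [C → . num X num], [X → . X C C], [X → . f], [X → . y num num], [X → . y num], [X → X C . C] }  — shift
  I10: { [C → num . X num], [C → num X num .], [X → . X C C], [X → . f], [X → . y num num], [X → . y num] }  — shift, reduce
  I11: { [X → X C C .] }  — reduce
  I12: { [C → X y . f], [X → y . num num], [X → y . num] }  — shift
  I13: { [C → X y f .] }  — reduce

Conflict in state I6:
  Shift-reduce conflict between [X → y num .] and [X → y num . num]
So the grammar is NOT LR(0).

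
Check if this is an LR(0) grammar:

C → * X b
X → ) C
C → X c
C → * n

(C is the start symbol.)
Yes, the grammar is LR(0)

A grammar is LR(0) if no state in the canonical LR(0) collection has:
  - both a shift item (dot before a terminal) and a complete item (shift-reduce conflict), or
  - two or more complete items (reduce-reduce conflict; the accept item [C' → C .] counts as a complete item here).

Augment with C' → C and build the canonical LR(0) collection (I0 = CLOSURE({[C' → . C]}), then GOTO on every symbol after a dot until no new states appear). It has 10 states:
  I0: { [C → . * X b], [C → . * n], [C → . X c], [C' → . C], [X → . ) C] }  — shift
  I1: { [C → . * X b], [C → . * n], [C → . X c], [X → ) . C], [X → . ) C] }  — shift
  I2: { [C → * . X b], [C → * . n], [X → . ) C] }  — shift
  I3: { [C' → C .] }  — accept
  I4: { [C → X . c] }  — shift
  I5: { [C → X c .] }  — reduce
  I6: { [C → * X . b] }  — shift
  I7: { [C → * n .] }  — reduce
  I8: { [C → * X b .] }  — reduce
  I9: { [X → ) C .] }  — reduce

Every state is either a pure shift/goto state or contains exactly one complete item and nothing to shift — no conflicts. The grammar is LR(0).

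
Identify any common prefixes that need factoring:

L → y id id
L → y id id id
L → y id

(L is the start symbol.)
Left-factoring is needed when two productions for the same non-terminal
share a common prefix on the right-hand side.

Productions for L:
  L → y id id
  L → y id id id
  L → y id

Found common prefix 'y id' in productions for L

Answer: Yes, L has productions with common prefix 'y id'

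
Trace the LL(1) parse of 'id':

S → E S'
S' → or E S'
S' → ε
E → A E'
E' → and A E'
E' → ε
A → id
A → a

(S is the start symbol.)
LL(1) parsing maintains a stack (initially the start symbol over $) and the input. At each step: if the stack top is a terminal, match it against the current input token; if it is a non-terminal N, replace it with the RHS of M[N, lookahead] (the unique production whose predict set contains the lookahead).

Stack is shown with the top on the left.

Stack       Input  Action
-------------------------
S $         id $   output S → E S'
E S' $      id $   output E → A E'
A E' S' $   id $   output A → id
id E' S' $  id $   match 'id'
E' S' $     $      output E' → ε
S' $        $      output S' → ε
$           $      accept

The string is accepted.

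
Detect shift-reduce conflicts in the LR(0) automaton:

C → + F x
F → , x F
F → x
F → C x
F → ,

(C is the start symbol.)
A shift-reduce conflict occurs when an LR(0) state has both:
  - a complete (reduce) item [A → α .] (dot at the end), and
  - a shift item [B → β . c γ] (dot before a terminal).

Augment with C' → C and build the canonical LR(0) collection (I0 = CLOSURE({[C' → . C]}), then GOTO on every symbol after a dot until no new states appear). It has 11 states:
  I0: { [C → . + F x], [C' → . C] }  — shift
  I1: { [C → + . F x], [C → . + F x], [F → . , x F], [F → . ,], [F → . C x], [F → . x] }  — shift
  I2: { [C' → C .] }  — accept
  I3: { [F → , . x F], [F → , .] }  — shift, reduce
  I4: { [F → C . x] }  — shift
  I5: { [C → + F . x] }  — shift
  I6: { [F → x .] }  — reduce
  I7: { [C → + F x .] }  — reduce
  I8: { [F → C x .] }  — reduce
  I9: { [C → . + F x], [F → , x . F], [F → . , x F], [F → . ,], [F → . C x], [F → . x] }  — shift
  I10: { [F → , x F .] }  — reduce

I3 contains reduce item [F → , .] and shift item [F → , . x F] — shift-reduce conflict.

Answer: Yes — I3: [F → , .] vs [F → , . x F]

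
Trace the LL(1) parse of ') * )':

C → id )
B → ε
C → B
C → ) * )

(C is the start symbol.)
LL(1) parsing maintains a stack (initially the start symbol over $) and the input. At each step: if the stack top is a terminal, match it against the current input token; if it is a non-terminal N, replace it with the RHS of M[N, lookahead] (the unique production whose predict set contains the lookahead).

Stack is shown with the top on the left.

Stack    Input    Action
------------------------
C $      ) * ) $  output C → ) * )
) * ) $  ) * ) $  match ')'
* ) $    * ) $    match '*'
) $      ) $      match ')'
$        $        accept

The string is accepted.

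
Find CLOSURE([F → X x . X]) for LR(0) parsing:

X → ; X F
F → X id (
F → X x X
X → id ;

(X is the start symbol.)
{ [F → X x . X], [X → . ; X F], [X → . id ;] }

To compute CLOSURE, for each item [A → α.Bβ] where B is a non-terminal, add [B → .γ] for all productions B → γ; repeat for the newly added items until nothing changes.

Start with: [F → X x . X]
  [F → X x . X] has the dot before X: add [X → . ; X F], [X → . id ;]
No further items can be added.

CLOSURE = { [F → X x . X], [X → . ; X F], [X → . id ;] }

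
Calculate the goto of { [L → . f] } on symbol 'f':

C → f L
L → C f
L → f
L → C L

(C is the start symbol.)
GOTO(I, 'f') = CLOSURE({ [A → αX.β] : [A → α.Xβ] ∈ I, X = 'f' })

Items with dot before 'f', with the dot advanced:
  [L → . f] → [L → f .]
Closure adds nothing (no advanced item has the dot before a non-terminal).

GOTO = { [L → f .] }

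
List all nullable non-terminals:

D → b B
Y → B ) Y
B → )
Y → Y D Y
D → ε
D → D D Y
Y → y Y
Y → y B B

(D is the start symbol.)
{ 'D' }

ε-productions: D → ε
So D is immediately nullable.
No further non-terminal can be added: every production for the remaining non-terminals contains a terminal or a non-nullable non-terminal.
Nullable = { 'D' }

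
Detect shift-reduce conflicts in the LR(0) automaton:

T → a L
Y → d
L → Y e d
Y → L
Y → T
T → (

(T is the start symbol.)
Augment with T' → T and build the canonical LR(0) collection (I0 = CLOSURE({[T' → . T]}), then GOTO on every symbol after a dot until no new states appear). It has 10 states:
  I0: { [T → . (], [T → . a L], [T' → . T] }  — shift
  I1: { [T → ( .] }  — reduce
  I2: { [T' → T .] }  — accept
  I3: { [L → . Y e d], [T → . (], [T → . a L], [T → a . L], [Y → . L], [Y → . T], [Y → . d] }  — shift
  I4: { [T → a L .], [Y → L .] }  — 2 reduces
  I5: { [Y → T .] }  — reduce
  I6: { [L → Y . e d] }  — shift
  I7: { [Y → d .] }  — reduce
  I8: { [L → Y e . d] }  — shift
  I9: { [L → Y e d .] }  — reduce

No state contains both a complete item and a shift item.

Answer: No shift-reduce conflicts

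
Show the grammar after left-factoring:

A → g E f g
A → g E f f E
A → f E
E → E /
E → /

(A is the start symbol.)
Left-factoring transforms A → αβ₁ | αβ₂ into A → αA' and A' → β₁ | β₂
(α is the longest common prefix among the alternatives). Repeat until
no nonterminal has two alternatives with a common prefix.

Round 1: A has alternatives sharing prefix 'g E f'. Introduce A': A → g E f A'
  Add: A' → g
  Add: A' → f E

No remaining common prefixes — done.

Resulting grammar:
A → g E f A'
A' → g
A' → f E
A → f E
E → E /
E → /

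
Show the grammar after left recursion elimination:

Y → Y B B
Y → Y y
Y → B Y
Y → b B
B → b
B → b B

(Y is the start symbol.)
Y is directly left-recursive. The standard transformation for
  A → A α₁ | ... | A α_m | β₁ | ... | β_n
is
  A  → β₁ A' | ... | β_n A'
  A' → α₁ A' | ... | α_m A' | ε

Y → B Y becomes Y → B Y Y'
Y → b B becomes Y → b B Y'
Y → Y B B becomes Y' → B B Y'
Y → Y y becomes Y' → y Y'
Add Y' → ε

Productions for other non-terminals are unchanged:
  B → b
  B → b B

Resulting grammar:
Y → B Y Y'
Y → b B Y'
Y' → B B Y'
Y' → y Y'
Y' → ε
B → b
B → b B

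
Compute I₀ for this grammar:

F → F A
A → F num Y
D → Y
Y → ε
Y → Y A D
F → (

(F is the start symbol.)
{ [F → . (], [F → . F A], [F' → . F] }

First, augment the grammar with F' → F
I₀ = CLOSURE({ [F' → . F] }):
  [F' → . F] has the dot before F: add [F → . F A], [F → . (]
No further items can be added.

I₀ = { [F → . (], [F → . F A], [F' → . F] }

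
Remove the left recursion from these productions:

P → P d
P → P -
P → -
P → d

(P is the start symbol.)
P → - P'
P → d P'
P' → d P'
P' → - P'
P' → ε

P is directly left-recursive. The standard transformation for
  A → A α₁ | ... | A α_m | β₁ | ... | β_n
is
  A  → β₁ A' | ... | β_n A'
  A' → α₁ A' | ... | α_m A' | ε

P → - becomes P → - P'
P → d becomes P → d P'
P → P d becomes P' → d P'
P → P - becomes P' → - P'
Add P' → ε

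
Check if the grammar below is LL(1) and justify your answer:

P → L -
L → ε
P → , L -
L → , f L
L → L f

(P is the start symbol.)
No. Predict set conflict for P: { ',' }

A grammar is LL(1) if for each non-terminal N with multiple productions, the predict sets of those productions are pairwise disjoint, where PREDICT(N → α) = (FIRST(α) \ {ε}) ∪ (FOLLOW(N) if α ⇒* ε).

Relevant sets:
  FIRST(L) = { ',', 'f', ε }
  FOLLOW(L) = { '-', 'f' }

For P:
  PREDICT(P → L '-') = { ',', '-', 'f' }
  PREDICT(P → ',' L '-') = { ',' }
For L:
  PREDICT(L → ε) = { '-', 'f' }
  PREDICT(L → ',' f L) = { ',' }
  PREDICT(L → L f) = { ',', 'f' }

Conflict found: Predict set conflict for P: { ',' }
The grammar is NOT LL(1).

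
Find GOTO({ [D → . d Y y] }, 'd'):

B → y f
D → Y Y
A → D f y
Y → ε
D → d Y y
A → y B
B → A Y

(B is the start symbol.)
{ [D → d . Y y], [Y → .] }

GOTO(I, 'd') = CLOSURE({ [A → αX.β] : [A → α.Xβ] ∈ I, X = 'd' })

Items with dot before 'd', with the dot advanced:
  [D → . d Y y] → [D → d . Y y]
Closure of the advanced items:
  [D → d . Y y] has the dot before Y: add [Y → .]

GOTO = { [D → d . Y y], [Y → .] }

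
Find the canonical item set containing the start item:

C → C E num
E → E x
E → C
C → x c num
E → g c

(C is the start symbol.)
{ [C → . C E num], [C → . x c num], [C' → . C] }

First, augment the grammar with C' → C
I₀ = CLOSURE({ [C' → . C] }):
  [C' → . C] has the dot before C: add [C → . C E num], [C → . x c num]
No further items can be added.

I₀ = { [C → . C E num], [C → . x c num], [C' → . C] }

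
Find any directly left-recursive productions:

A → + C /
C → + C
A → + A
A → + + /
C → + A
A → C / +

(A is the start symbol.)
Direct left recursion occurs when N → N α for some non-terminal N (the right-hand side begins with the left-hand side itself).

A → + C /: starts with '+'
C → + C: starts with '+'
A → + A: starts with '+'
A → + + /: starts with '+'
C → + A: starts with '+'
A → C / +: starts with C

No direct left recursion found.

Answer: No direct left recursion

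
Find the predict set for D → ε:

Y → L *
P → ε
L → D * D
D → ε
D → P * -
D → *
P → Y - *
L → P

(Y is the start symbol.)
{ '*' }

PREDICT(D → ε) = (FIRST(RHS) \ {ε}) ∪ (FOLLOW(D) if ε ∈ FIRST(RHS), i.e. RHS ⇒* ε)
The right-hand side is ε (FIRST(ε) = { ε }), so the predict set is FOLLOW(D) = { '*' }
PREDICT(D → ε) = { '*' }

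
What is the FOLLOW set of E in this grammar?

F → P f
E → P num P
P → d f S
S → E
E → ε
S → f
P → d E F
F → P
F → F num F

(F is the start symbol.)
{ $, 'd', 'f', 'num' }

To compute FOLLOW(E), find every occurrence of E on a right-hand side N → α E β: add FIRST(β) \ {ε}, and if β is empty or nullable also add FOLLOW(N). Iterate to a fixed point.

In S → E: E is at the end, add FOLLOW(S)
In P → d E F: E is followed by F, add FIRST(F) \ {ε} = { 'd' }

The FOLLOW sets referred to above (computed the same way, to a fixed point):
  FOLLOW(S) = { $, 'd', 'f', 'num' }

Taking the union: FOLLOW(E) = { $, 'd', 'f', 'num' }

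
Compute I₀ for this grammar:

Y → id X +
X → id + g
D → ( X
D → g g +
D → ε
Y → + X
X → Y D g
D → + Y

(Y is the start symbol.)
First, augment the grammar with Y' → Y
I₀ = CLOSURE({ [Y' → . Y] }):
  [Y' → . Y] has the dot before Y: add [Y → . id X +], [Y → . + X]
No further items can be added.

I₀ = { [Y → . + X], [Y → . id X +], [Y' → . Y] }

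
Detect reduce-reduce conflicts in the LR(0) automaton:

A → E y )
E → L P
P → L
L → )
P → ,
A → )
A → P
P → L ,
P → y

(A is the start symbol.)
A reduce-reduce conflict occurs when an LR(0) state has two complete items [A → α .] and [B → β .] — both call for a reduction, and with no lookahead the parser cannot choose between them.

Augment with A' → A and build the canonical LR(0) collection (I0 = CLOSURE({[A' → . A]}), then GOTO on every symbol after a dot until no new states appear). It has 15 states:
  I0: { [A → . )], [A → . E y )], [A → . P], [A' → . A], [E → . L P], [L → . )], [P → . ,], [P → . L ,], [P → . L], [P → . y] }  — shift
  I1: { [A → ) .], [L → ) .] }  — 2 reduces
  I2: { [P → , .] }  — reduce
  I3: { [A' → A .] }  — accept
  I4: { [A → E . y )] }  — shift
  I5: { [E → L . P], [L → . )], [P → . ,], [P → . L ,], [P → . L], [P → . y], [P → L . ,], [P → L .] }  — shift, reduce
  I6: { [A → P .] }  — reduce
  I7: { [P → y .] }  — reduce
  I8: { [L → ) .] }  — reduce
  I9: { [P → , .], [P → L , .] }  — 2 reduces
  I10: { [P → L . ,], [P → L .] }  — shift, reduce
  I11: { [E → L P .] }  — reduce
  I12: { [P → L , .] }  — reduce
  I13: { [A → E y . )] }  — shift
  I14: { [A → E y ) .] }  — reduce

I1 contains complete items [A → ) .], [L → ) .] — reduce-reduce conflict.
I9 contains complete items [P → , .], [P → L , .] — reduce-reduce conflict.

Answer: Yes — I1: [A → ) .] vs [L → ) .]; I9: [P → , .] vs [P → L , .]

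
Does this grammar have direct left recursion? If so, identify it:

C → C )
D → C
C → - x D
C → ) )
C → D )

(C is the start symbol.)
Yes, C is left-recursive

Direct left recursion occurs when N → N α for some non-terminal N (the right-hand side begins with the left-hand side itself).

C → C ): LEFT RECURSIVE (starts with C)
D → C: starts with C
C → - x D: starts with '-'
C → ) ): starts with ')'
C → D ): starts with D

The grammar has direct left recursion on: C.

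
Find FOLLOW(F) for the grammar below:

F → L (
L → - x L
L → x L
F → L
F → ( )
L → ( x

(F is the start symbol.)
F is the start symbol, so $ ∈ FOLLOW(F).
F does not occur on any right-hand side.

Taking the union: FOLLOW(F) = { $ }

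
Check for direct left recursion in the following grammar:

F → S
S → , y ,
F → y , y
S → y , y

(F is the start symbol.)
No direct left recursion

F → S: starts with S
S → , y ,: starts with ','
F → y , y: starts with y
S → y , y: starts with y

No direct left recursion found.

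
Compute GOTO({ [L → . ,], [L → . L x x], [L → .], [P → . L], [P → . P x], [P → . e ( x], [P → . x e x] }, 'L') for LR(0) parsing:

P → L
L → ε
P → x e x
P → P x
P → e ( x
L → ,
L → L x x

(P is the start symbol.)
GOTO(I, 'L') = CLOSURE({ [A → αX.β] : [A → α.Xβ] ∈ I, X = 'L' })

Items with dot before 'L', with the dot advanced:
  [L → . L x x] → [L → L . x x]
  [P → . L] → [P → L .]
Closure adds nothing (no advanced item has the dot before a non-terminal).

GOTO = { [L → L . x x], [P → L .] }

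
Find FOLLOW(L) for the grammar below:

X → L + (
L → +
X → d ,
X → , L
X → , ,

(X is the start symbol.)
To compute FOLLOW(L), find every occurrence of L on a right-hand side N → α L β: add FIRST(β) \ {ε}, and if β is empty or nullable also add FOLLOW(N). Iterate to a fixed point.

In X → L + (: L is followed by '+' '(', add FIRST('+' '(') \ {ε} = { '+' }
In X → , L: L is at the end, add FOLLOW(X)

The FOLLOW sets referred to above (computed the same way, to a fixed point):
  FOLLOW(X) = { $ }

Taking the union: FOLLOW(L) = { $, '+' }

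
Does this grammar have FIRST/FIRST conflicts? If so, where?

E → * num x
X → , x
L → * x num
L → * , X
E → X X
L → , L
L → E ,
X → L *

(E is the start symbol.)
A FIRST/FIRST conflict occurs when two productions N → α and N → β for the same non-terminal have FIRST(α) ∩ FIRST(β) ≠ ∅ (with ε ∈ FIRST of a nullable right-hand side, so two nullable alternatives also conflict).

FIRST sets of the non-terminals at (or reachable through a nullable prefix from) the front of some alternative:
  FIRST(X) = { '*', ',' }
  FIRST(L) = { '*', ',' }
  FIRST(E) = { '*', ',' }

Productions for E:
  E → * num x: FIRST = { '*' }
  E → X X: FIRST = { '*', ',' }
Productions for X:
  X → , x: FIRST = { ',' }
  X → L *: FIRST = { '*', ',' }
Productions for L:
  L → * x num: FIRST = { '*' }
  L → * , X: FIRST = { '*' }
  L → , L: FIRST = { ',' }
  L → E ,: FIRST = { '*', ',' }

Conflict for E: E → * num x and E → X X
  Overlap: { '*' }
Conflict for X: X → , x and X → L *
  Overlap: { ',' }
Conflict for L: L → * x num and L → * , X
  Overlap: { '*' }
Conflict for L: L → * x num and L → E ,
  Overlap: { '*' }
Conflict for L: L → * , X and L → E ,
  Overlap: { '*' }
Conflict for L: L → , L and L → E ,
  Overlap: { ',' }

Answer: Yes. E → '*' num x / E → X X on { '*' }; X → ',' x / X → L '*' on { ',' }; L → '*' x num / L → '*' ',' X on { '*' }; L → '*' x num / L → E ',' on { '*' }; L → '*' ',' X / L → E ',' on { '*' }; L → ',' L / L → E ',' on { ',' }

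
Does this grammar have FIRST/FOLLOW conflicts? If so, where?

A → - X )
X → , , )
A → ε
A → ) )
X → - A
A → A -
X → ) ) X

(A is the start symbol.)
Yes. A → '-' X ')' with FOLLOW(A) on { '-' }; A → ')' ')' with FOLLOW(A) on { ')' }; A → A '-' with FOLLOW(A) on { ')', '-' }

Nullable non-terminals: A.
FIRST sets used below: FIRST(A) = { ')', '-', ε }

A: nullable alternative(s) A → ε; FOLLOW(A) = { $, ')', '-' }
  A → - X ): FIRST \ {ε} = { '-' } — overlaps FOLLOW(A) on { '-' }: CONFLICT
  A → ε: FIRST \ {ε} = { } — this is the only nullable alternative, skip
  A → ) ): FIRST \ {ε} = { ')' } — overlaps FOLLOW(A) on { ')' }: CONFLICT
  A → A -: FIRST \ {ε} = { ')', '-' } — overlaps FOLLOW(A) on { ')', '-' }: CONFLICT

X has no nullable alternative, so no FIRST/FOLLOW check is needed there.

So the grammar has 3 FIRST/FOLLOW conflicts (marked CONFLICT above).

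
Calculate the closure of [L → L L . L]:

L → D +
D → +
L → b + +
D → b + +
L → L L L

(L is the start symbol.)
Start with: [L → L L . L]
  [L → L L . L] has the dot before L: add [L → . D +], [L → . b + +], [L → . L L L]
  [L → . D +] has the dot before D: add [D → . +], [D → . b + +]
No further items can be added.

CLOSURE = { [D → . +], [D → . b + +], [L → . D +], [L → . L L L], [L → . b + +], [L → L L . L] }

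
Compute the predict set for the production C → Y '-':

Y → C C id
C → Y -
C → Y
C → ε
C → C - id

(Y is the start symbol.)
PREDICT(C → Y '-') = (FIRST(RHS) \ {ε}) ∪ (FOLLOW(C) if ε ∈ FIRST(RHS), i.e. RHS ⇒* ε)
FIRST(Y) = { '-', 'id' }
FIRST(Y '-') = { '-', 'id' }
ε ∉ FIRST(Y '-'), so FOLLOW(C) is not added.
PREDICT(C → Y '-') = { '-', 'id' }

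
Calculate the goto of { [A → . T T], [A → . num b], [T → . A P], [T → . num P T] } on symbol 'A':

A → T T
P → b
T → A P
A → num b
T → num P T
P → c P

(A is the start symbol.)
GOTO(I, 'A') = CLOSURE({ [A → αX.β] : [A → α.Xβ] ∈ I, X = 'A' })

Items with dot before 'A', with the dot advanced:
  [T → . A P] → [T → A . P]
Closure of the advanced items:
  [T → A . P] has the dot before P: add [P → . b], [P → . c P]

GOTO = { [P → . b], [P → . c P], [T → A . P] }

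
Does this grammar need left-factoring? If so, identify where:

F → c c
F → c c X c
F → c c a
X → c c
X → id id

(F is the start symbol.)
Left-factoring is needed when two productions for the same non-terminal
share a common prefix on the right-hand side.

Productions for F:
  F → c c
  F → c c X c
  F → c c a
Productions for X:
  X → c c
  X → id id

Found common prefix 'c c' in productions for F

Answer: Yes, F has productions with common prefix 'c c'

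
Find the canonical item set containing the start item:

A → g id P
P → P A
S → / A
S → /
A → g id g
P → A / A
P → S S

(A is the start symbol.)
First, augment the grammar with A' → A
I₀ = CLOSURE({ [A' → . A] }):
  [A' → . A] has the dot before A: add [A → . g id P], [A → . g id g]
No further items can be added.

I₀ = { [A → . g id P], [A → . g id g], [A' → . A] }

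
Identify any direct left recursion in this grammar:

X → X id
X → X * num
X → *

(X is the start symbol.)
Yes, X is left-recursive

Direct left recursion occurs when N → N α for some non-terminal N (the right-hand side begins with the left-hand side itself).

X → X id: LEFT RECURSIVE (starts with X)
X → X * num: LEFT RECURSIVE (starts with X)
X → *: starts with '*'

The grammar has direct left recursion on: X.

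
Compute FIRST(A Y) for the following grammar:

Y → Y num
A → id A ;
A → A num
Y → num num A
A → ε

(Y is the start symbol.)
FIRST sets of the non-terminals involved (from the grammar, by fixed-point iteration):
  FIRST(A) = { 'id', 'num', ε }
  FIRST(Y) = { 'num' }

To compute FIRST(A Y), process the symbols left to right:
Symbol A is a non-terminal. Add FIRST(A) \ {ε} = { 'id', 'num' }
A is nullable (ε ∈ FIRST(A)), continue to the next symbol.
Symbol Y is a non-terminal. Add FIRST(Y) \ {ε} = { 'num' }
Y is not nullable (ε ∉ FIRST(Y)), so stop here.
FIRST(A Y) = { 'id', 'num' }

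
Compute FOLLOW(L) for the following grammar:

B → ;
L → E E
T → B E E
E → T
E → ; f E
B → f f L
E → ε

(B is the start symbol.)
In B → f f L: L is at the end, add FOLLOW(B)

The FOLLOW sets referred to above (computed the same way, to a fixed point):
  FOLLOW(B) = { $, ';', 'f' }

Taking the union: FOLLOW(L) = { $, ';', 'f' }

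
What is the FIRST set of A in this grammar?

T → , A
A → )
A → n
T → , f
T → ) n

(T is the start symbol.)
To compute FIRST(A), examine every production with A on the left-hand side, reading each right-hand side left to right until a non-nullable symbol is reached.

From A → ):
  - ')' is a terminal: add ')' and stop
From A → n:
  - n is a terminal: add 'n' and stop

Collecting: FIRST(A) = { ')', 'n' }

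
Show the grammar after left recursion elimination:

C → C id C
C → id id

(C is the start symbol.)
C is directly left-recursive. The standard transformation for
  A → A α₁ | ... | A α_m | β₁ | ... | β_n
is
  A  → β₁ A' | ... | β_n A'
  A' → α₁ A' | ... | α_m A' | ε

C → id id becomes C → id id C'
C → C id C becomes C' → id C C'
Add C' → ε

Resulting grammar:
C → id id C'
C' → id C C'
C' → ε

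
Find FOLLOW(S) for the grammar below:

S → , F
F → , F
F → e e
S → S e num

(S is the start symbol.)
{ $, 'e' }

To compute FOLLOW(S), find every occurrence of S on a right-hand side N → α S β: add FIRST(β) \ {ε}, and if β is empty or nullable also add FOLLOW(N). Iterate to a fixed point.

S is the start symbol, so $ ∈ FOLLOW(S).
In S → S e num: S is followed by e num, add FIRST(e num) \ {ε} = { 'e' }

Taking the union: FOLLOW(S) = { $, 'e' }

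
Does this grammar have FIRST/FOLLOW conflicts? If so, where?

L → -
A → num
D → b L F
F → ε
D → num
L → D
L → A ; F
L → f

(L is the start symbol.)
A FIRST/FOLLOW conflict occurs when a non-terminal N has a nullable alternative N → β (β ⇒* ε) and another alternative N → α with FIRST(α) ∩ FOLLOW(N) ≠ ∅: on such a lookahead the parser cannot decide between expanding α and letting N vanish via β.

Nullable non-terminals: F.
F has a nullable alternative but only one production, so nothing to check.

A, D, L have no nullable alternative, so no FIRST/FOLLOW check is needed there.

No FIRST/FOLLOW conflicts found.

Answer: No FIRST/FOLLOW conflicts.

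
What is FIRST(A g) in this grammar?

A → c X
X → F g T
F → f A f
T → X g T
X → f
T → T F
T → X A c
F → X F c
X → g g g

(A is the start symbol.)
FIRST sets of the non-terminals involved (from the grammar, by fixed-point iteration):
  FIRST(A) = { 'c' }

To compute FIRST(A g), process the symbols left to right:
Symbol A is a non-terminal. Add FIRST(A) \ {ε} = { 'c' }
A is not nullable (ε ∉ FIRST(A)), so stop here.
FIRST(A g) = { 'c' }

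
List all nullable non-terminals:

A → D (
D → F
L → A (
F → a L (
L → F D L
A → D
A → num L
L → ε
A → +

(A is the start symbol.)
{ 'L' }

A non-terminal is nullable if it can derive ε (the empty string): either it has an ε-production, or it has a production whose right-hand side consists entirely of nullable non-terminals.

ε-productions: L → ε
So L is immediately nullable.
No further non-terminal can be added: every production for the remaining non-terminals contains a terminal or a non-nullable non-terminal.
Nullable = { 'L' }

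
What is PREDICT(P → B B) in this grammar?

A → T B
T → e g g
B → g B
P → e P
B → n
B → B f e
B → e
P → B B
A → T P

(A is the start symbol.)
PREDICT(P → B B) = (FIRST(RHS) \ {ε}) ∪ (FOLLOW(P) if ε ∈ FIRST(RHS), i.e. RHS ⇒* ε)
FIRST(B) = { 'e', 'g', 'n' }
FIRST(B B) = { 'e', 'g', 'n' }
ε ∉ FIRST(B B), so FOLLOW(P) is not added.
PREDICT(P → B B) = { 'e', 'g', 'n' }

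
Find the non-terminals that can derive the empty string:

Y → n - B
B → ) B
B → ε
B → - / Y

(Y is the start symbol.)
ε-productions: B → ε
So B is immediately nullable.
No further non-terminal can be added: every production for the remaining non-terminals contains a terminal or a non-nullable non-terminal.
Nullable = { 'B' }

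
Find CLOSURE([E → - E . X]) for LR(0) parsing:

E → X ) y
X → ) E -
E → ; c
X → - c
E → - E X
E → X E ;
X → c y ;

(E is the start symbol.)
{ [E → - E . X], [X → . ) E -], [X → . - c], [X → . c y ;] }

Start with: [E → - E . X]
  [E → - E . X] has the dot before X: add [X → . ) E -], [X → . - c], [X → . c y ;]
No further items can be added.

CLOSURE = { [E → - E . X], [X → . ) E -], [X → . - c], [X → . c y ;] }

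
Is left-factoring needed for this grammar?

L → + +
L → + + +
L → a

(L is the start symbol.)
Yes, L has productions with common prefix '+ +'

Left-factoring is needed when two productions for the same non-terminal
share a common prefix on the right-hand side.

Productions for L:
  L → + +
  L → + + +
  L → a

Found common prefix '+ +' in productions for L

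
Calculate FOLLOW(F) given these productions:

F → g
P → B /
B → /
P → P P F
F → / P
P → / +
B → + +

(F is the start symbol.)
F is the start symbol, so $ ∈ FOLLOW(F).
In P → P P F: F is at the end, add FOLLOW(P)

The FOLLOW sets referred to above (computed the same way, to a fixed point):
  FOLLOW(P) = { $, '+', '/', 'g' }

Taking the union: FOLLOW(F) = { $, '+', '/', 'g' }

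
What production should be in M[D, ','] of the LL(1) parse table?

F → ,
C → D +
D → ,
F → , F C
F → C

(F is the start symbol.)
D → ,

To find M[D, ','], we find productions for D where ',' is in the predict set (PREDICT(N → α) = (FIRST(α) \ {ε}) ∪ (FOLLOW(N) if α ⇒* ε)).

D → ,: PREDICT = { ',' }
  ',' is in predict set, so this production goes in M[D, ',']

M[D, ','] = D → ,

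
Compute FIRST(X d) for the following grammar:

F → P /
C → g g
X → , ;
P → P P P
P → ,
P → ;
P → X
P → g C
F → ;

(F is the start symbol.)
{ ',' }

FIRST sets of the non-terminals involved (from the grammar, by fixed-point iteration):
  FIRST(X) = { ',' }

To compute FIRST(X d), process the symbols left to right:
Symbol X is a non-terminal. Add FIRST(X) \ {ε} = { ',' }
X is not nullable (ε ∉ FIRST(X)), so stop here.
FIRST(X d) = { ',' }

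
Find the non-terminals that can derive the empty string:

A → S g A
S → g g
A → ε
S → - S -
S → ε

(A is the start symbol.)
{ 'A', 'S' }

ε-productions: A → ε, S → ε
So A, S are immediately nullable.
Every non-terminal is now nullable.
Nullable = { 'A', 'S' }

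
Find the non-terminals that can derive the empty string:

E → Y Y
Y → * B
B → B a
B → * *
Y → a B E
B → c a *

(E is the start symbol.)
A non-terminal is nullable if it can derive ε (the empty string): either it has an ε-production, or it has a production whose right-hand side consists entirely of nullable non-terminals.

There are no ε-productions, so no non-terminal can derive ε.
No non-terminals are nullable.

Answer: None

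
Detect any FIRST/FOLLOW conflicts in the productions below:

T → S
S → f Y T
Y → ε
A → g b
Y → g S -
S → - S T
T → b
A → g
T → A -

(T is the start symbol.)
Yes. Y → g S '-' with FOLLOW(Y) on { 'g' }

A FIRST/FOLLOW conflict occurs when a non-terminal N has a nullable alternative N → β (β ⇒* ε) and another alternative N → α with FIRST(α) ∩ FOLLOW(N) ≠ ∅: on such a lookahead the parser cannot decide between expanding α and letting N vanish via β.

Nullable non-terminals: Y.

Y: nullable alternative(s) Y → ε; FOLLOW(Y) = { '-', 'b', 'f', 'g' }
  Y → ε: FIRST \ {ε} = { } — this is the only nullable alternative, skip
  Y → g S -: FIRST \ {ε} = { 'g' } — overlaps FOLLOW(Y) on { 'g' }: CONFLICT

A, S, T have no nullable alternative, so no FIRST/FOLLOW check is needed there.

So the grammar has 1 FIRST/FOLLOW conflict (marked CONFLICT above).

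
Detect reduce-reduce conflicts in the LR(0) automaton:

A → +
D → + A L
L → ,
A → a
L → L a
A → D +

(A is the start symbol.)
No reduce-reduce conflicts

A reduce-reduce conflict occurs when an LR(0) state has two complete items [A → α .] and [B → β .] — both call for a reduction, and with no lookahead the parser cannot choose between them.

Augment with A' → A and build the canonical LR(0) collection (I0 = CLOSURE({[A' → . A]}), then GOTO on every symbol after a dot until no new states appear). It has 10 states:
  I0: { [A → . +], [A → . D +], [A → . a], [A' → . A], [D → . + A L] }  — shift
  I1: { [A → + .], [A → . +], [A → . D +], [A → . a], [D → + . A L], [D → . + A L] }  — shift, reduce
  I2: { [A' → A .] }  — accept
  I3: { [A → D . +] }  — shift
  I4: { [A → a .] }  — reduce
  I5: { [A → D + .] }  — reduce
  I6: { [D → + A . L], [L → . ,], [L → . L a] }  — shift
  I7: { [L → , .] }  — reduce
  I8: { [D → + A L .], [L → L . a] }  — shift, reduce
  I9: { [L → L a .] }  — reduce

No state contains more than one complete item.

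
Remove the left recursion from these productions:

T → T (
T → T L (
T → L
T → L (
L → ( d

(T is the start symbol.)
T → L T'
T → L ( T'
T' → ( T'
T' → L ( T'
T' → ε
L → ( d

T is directly left-recursive. The standard transformation for
  A → A α₁ | ... | A α_m | β₁ | ... | β_n
is
  A  → β₁ A' | ... | β_n A'
  A' → α₁ A' | ... | α_m A' | ε

T → L becomes T → L T'
T → L ( becomes T → L ( T'
T → T ( becomes T' → ( T'
T → T L ( becomes T' → L ( T'
Add T' → ε

Productions for other non-terminals are unchanged:
  L → ( d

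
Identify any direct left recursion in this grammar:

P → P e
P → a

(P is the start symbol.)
Direct left recursion occurs when N → N α for some non-terminal N (the right-hand side begins with the left-hand side itself).

P → P e: LEFT RECURSIVE (starts with P)
P → a: starts with a

The grammar has direct left recursion on: P.

Answer: Yes, P is left-recursive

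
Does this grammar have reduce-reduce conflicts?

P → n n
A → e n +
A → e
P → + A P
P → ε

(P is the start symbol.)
No reduce-reduce conflicts

Augment with P' → P and build the canonical LR(0) collection (I0 = CLOSURE({[P' → . P]}), then GOTO on every symbol after a dot until no new states appear). It has 10 states:
  I0: { [P → . + A P], [P → . n n], [P → .], [P' → . P] }  — shift, reduce
  I1: { [A → . e n +], [A → . e], [P → + . A P] }  — shift
  I2: { [P' → P .] }  — accept
  I3: { [P → n . n] }  — shift
  I4: { [P → n n .] }  — reduce
  I5: { [P → + A . P], [P → . + A P], [P → . n n], [P → .] }  — shift, reduce
  I6: { [A → e . n +], [A → e .] }  — shift, reduce
  I7: { [A → e n . +] }  — shift
  I8: { [A → e n + .] }  — reduce
  I9: { [P → + A P .] }  — reduce

No state contains more than one complete item.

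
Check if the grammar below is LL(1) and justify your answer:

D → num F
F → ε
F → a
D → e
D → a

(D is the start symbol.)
Yes, the grammar is LL(1).

Relevant sets:
  FOLLOW(F) = { $ }

For D:
  PREDICT(D → num F) = { 'num' }
  PREDICT(D → e) = { 'e' }
  PREDICT(D → a) = { 'a' }
For F:
  PREDICT(F → ε) = { $ }
  PREDICT(F → a) = { 'a' }

All predict sets are disjoint. The grammar IS LL(1).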